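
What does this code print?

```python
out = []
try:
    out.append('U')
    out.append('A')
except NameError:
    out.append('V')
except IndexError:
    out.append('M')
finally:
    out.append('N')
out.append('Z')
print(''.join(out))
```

Execution trace: 'U' (try body) → 'A' (try body, no exception) → 'N' (finally) → 'Z' (after the try/except). Output: UANZ

Answer: UANZ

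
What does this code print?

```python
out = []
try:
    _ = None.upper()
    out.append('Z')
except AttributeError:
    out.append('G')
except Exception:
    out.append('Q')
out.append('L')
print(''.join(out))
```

Execution trace: 'G' (except AttributeError) → 'L' (after the try/except). Output: GL

Answer: GL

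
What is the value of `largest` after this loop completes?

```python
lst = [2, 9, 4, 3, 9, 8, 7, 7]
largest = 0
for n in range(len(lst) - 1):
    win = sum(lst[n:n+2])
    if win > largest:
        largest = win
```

Max sum of 2-element window in [2, 9, 4, 3, 9, 8, 7, 7]
`largest` takes the values: 0 → 11 → 13 → 17

Answer: 17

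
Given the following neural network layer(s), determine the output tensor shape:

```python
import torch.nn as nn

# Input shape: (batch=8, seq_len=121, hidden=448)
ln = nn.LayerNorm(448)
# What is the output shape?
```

Input: (8, 121, 448) -> Output: (8, 121, 448)

Answer: (8, 121, 448)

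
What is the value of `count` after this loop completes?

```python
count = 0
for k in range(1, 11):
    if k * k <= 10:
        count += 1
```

Count numbers where k² ≤ 10
`count` takes the values: 0 → 1 → 2 → 3

Answer: 3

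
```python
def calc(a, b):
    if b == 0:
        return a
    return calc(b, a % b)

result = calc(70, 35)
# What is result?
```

calc(70, 35) -> calc(35, 0) -> 35

Answer: 35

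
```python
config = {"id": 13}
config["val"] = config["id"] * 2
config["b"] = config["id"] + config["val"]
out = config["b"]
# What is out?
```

Trace:
`config = {"id": 13}` → config = {'id': 13}
`config["val"] = config["id"] * 2` → config = {'id': 13, 'val': 26}
`config["b"] = config["id"] + config["val"]` → config = {'id': 13, 'val': 26, 'b': 39}
`out = config["b"]` → out = 39
So out = 39

Answer: 39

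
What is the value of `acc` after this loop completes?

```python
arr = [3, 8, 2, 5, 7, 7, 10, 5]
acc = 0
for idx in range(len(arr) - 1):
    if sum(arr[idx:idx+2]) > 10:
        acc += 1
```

Count windows with sum > 10
`acc` takes the values: 0 → 1 → 2 → 3 → 4 → 5

Answer: 5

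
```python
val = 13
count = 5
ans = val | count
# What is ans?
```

Trace:
`val = 13` → val = 13
`count = 5` → count = 5
`ans = val | count` → ans = 13
So ans = 13

Answer: 13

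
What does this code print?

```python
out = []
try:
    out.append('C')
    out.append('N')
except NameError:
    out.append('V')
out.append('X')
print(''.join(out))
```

Execution trace: 'C' (try body) → 'N' (try body, no exception) → 'X' (after the try/except). Output: CNX

Answer: CNX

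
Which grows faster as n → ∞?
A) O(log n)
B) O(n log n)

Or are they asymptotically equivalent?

O(log n) vs O(n log n): Higher order terms dominate.

Answer: B) O(n log n) grows faster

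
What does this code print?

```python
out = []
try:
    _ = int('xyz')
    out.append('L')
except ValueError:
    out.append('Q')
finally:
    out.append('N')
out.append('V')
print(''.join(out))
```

Execution trace: 'Q' (except ValueError) → 'N' (finally) → 'V' (after the try/except). Output: QNV

Answer: QNV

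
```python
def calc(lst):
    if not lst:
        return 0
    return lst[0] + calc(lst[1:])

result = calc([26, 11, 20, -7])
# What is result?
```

26 + 11 + 20 + (-7) + 0 = 50

Answer: 50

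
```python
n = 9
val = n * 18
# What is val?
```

Trace:
`n = 9` → n = 9
`val = n * 18` → val = 162
So val = 162

Answer: 162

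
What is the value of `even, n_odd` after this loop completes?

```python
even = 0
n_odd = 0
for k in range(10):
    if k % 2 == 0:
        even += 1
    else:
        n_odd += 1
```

Count evens and odds in range(10)
`even, n_odd` takes the values: (0, 0) → (1, 0) → (1, 1) → (2, 1) → (2, 2) → (3, 2) → (3, 3) → (4, 3) → (4, 4) → (5, 4) → (5, 5)

Answer: 5, 5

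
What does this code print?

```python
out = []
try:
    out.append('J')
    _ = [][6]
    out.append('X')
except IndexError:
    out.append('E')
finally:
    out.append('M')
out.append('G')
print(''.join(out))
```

Execution trace: 'J' (try body) → 'E' (except IndexError) → 'M' (finally) → 'G' (after the try/except). Output: JEMG

Answer: JEMG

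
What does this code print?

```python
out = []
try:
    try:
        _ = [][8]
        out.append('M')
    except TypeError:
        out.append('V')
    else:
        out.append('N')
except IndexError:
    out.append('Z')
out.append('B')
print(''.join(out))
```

Execution trace: 'Z' (outer except IndexError) → 'B' (after the try/except). Output: ZB

Answer: ZB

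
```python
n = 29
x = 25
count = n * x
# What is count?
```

Trace:
`n = 29` → n = 29
`x = 25` → x = 25
`count = n * x` → count = 725
So count = 725

Answer: 725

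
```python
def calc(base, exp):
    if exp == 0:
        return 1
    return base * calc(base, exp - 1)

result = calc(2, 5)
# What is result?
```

calc(2, 5) = 2 * 2 * 2 * 2 * 2 = 32

Answer: 32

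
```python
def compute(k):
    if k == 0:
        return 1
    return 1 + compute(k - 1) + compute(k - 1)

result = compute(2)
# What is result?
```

compute(k) = 1 + 2·compute(k-1), compute(0)=1. Closed form: (1+1)·2^2 - 1 = 7.

Answer: 7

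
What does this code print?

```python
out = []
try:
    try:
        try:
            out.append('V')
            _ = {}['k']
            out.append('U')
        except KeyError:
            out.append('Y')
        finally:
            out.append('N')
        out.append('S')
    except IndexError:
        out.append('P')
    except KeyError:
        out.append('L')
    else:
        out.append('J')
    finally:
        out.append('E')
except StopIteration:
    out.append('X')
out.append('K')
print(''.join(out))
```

Execution trace: 'V' (inner try body) → 'Y' (inner except KeyError) → 'N' (inner finally) → 'S' (try body, no exception) → 'J' (else) → 'E' (finally) → 'K' (after the try/except). Output: VYNSJEK

Answer: VYNSJEK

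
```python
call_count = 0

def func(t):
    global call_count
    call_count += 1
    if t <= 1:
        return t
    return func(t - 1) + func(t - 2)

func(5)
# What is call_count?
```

Calls(t) = 1 + Calls(t-1) + Calls(t-2); Calls(0)=Calls(1)=1. For t=5 this gives 15.

Answer: 15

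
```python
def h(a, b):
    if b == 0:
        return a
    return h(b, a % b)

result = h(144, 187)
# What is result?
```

h(144, 187) -> h(187, 144) -> h(144, 43) -> h(43, 15) -> h(15, 13) -> h(13, 2) -> h(2, 1) -> h(1, 0) -> 1

Answer: 1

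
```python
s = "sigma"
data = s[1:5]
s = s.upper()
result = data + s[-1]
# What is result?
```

Trace:
`s = "sigma"` → s = 'sigma'
`data = s[1:5]` → data = 'igma'
`s = s.upper()` → s = 'SIGMA'
`result = data + s[-1]` → result = 'igmaA'
So result = 'igmaA'

Answer: 'igmaA'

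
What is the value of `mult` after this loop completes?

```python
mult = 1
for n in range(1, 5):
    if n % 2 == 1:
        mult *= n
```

Product of odd numbers 1 to 4
`mult` takes the values: 1 → 3

Answer: 3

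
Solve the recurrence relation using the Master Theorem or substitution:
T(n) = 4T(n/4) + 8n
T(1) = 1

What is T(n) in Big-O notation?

By Master Theorem: a=4, b=4, f(n)=8n. Since log_4(4) = 1 and f(n) = Θ(n^1), Case 2 applies. T(n) = O(n log n).

Answer: O(n log n)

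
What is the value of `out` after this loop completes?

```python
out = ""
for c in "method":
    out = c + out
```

Reverse 'method'
`out` takes the values: "" → "m" → "em" → "tem" → "htem" → "ohtem" → "dohtem"

Answer: "dohtem"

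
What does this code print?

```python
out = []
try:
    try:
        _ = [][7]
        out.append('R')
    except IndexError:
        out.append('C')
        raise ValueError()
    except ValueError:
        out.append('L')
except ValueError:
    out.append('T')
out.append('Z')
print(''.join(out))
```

Execution trace: 'C' (except IndexError) → 'T' (outer except ValueError) → 'Z' (after the try/except). Output: CTZ

Answer: CTZ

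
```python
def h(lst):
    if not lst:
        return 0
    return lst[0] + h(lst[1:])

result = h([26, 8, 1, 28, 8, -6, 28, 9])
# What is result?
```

26 + 8 + 1 + 28 + 8 + (-6) + 28 + 9 + 0 = 102

Answer: 102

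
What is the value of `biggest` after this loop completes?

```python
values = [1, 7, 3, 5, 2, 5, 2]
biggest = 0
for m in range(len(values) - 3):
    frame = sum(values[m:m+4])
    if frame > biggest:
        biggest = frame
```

Max sum of 4-element window in [1, 7, 3, 5, 2, 5, 2]
`biggest` takes the values: 0 → 16 → 17

Answer: 17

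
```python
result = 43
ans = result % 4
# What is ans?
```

Trace:
`result = 43` → result = 43
`ans = result % 4` → ans = 3
So ans = 3

Answer: 3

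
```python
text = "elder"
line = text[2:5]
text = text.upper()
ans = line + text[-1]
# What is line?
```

Trace:
`text = "elder"` → text = 'elder'
`line = text[2:5]` → line = 'der'
`text = text.upper()` → text = 'ELDER'
`ans = line + text[-1]` → ans = 'derR'
So line = 'der'

Answer: 'der'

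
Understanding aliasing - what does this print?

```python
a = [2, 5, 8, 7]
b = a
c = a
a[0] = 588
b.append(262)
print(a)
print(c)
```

Key concept: multiple aliases.
Step by step:
`a = [2, 5, 8, 7]` → a = [2, 5, 8, 7]
`b = a` → b = [2, 5, 8, 7] (same object as a)
`c = a` → c = [2, 5, 8, 7] (same object as a, b)
`a[0] = 588` → a = [588, 5, 8, 7] (same object as b, c); b = [588, 5, 8, 7] (same object as a, c); c = [588, 5, 8, 7] (same object as a, b)
`b.append(262)` → a = [588, 5, 8, 7, 262] (same object as b, c); b = [588, 5, 8, 7, 262] (same object as a, c); c = [588, 5, 8, 7, 262] (same object as a, b)
`print(a)` → prints [588, 5, 8, 7, 262]
`print(c)` → prints [588, 5, 8, 7, 262]

Answer:
[588, 5, 8, 7, 262]
[588, 5, 8, 7, 262]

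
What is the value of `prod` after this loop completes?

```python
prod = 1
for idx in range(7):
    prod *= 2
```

2^7 = 128
`prod` takes the values: 1 → 2 → 4 → 8 → 16 → 32 → 64 → 128

Answer: 128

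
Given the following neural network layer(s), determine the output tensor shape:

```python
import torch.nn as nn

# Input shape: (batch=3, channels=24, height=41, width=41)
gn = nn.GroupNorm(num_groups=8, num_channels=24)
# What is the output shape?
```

Input: (3, 24, 41, 41) -> Output: (3, 24, 41, 41)

Answer: (3, 24, 41, 41)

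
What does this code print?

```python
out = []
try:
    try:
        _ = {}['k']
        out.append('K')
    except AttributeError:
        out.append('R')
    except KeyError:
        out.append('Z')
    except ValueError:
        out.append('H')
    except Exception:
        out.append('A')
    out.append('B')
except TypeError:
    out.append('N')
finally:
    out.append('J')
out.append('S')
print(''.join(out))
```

Execution trace: 'Z' (inner except KeyError) → 'B' (try body, no exception) → 'J' (finally) → 'S' (after the try/except). Output: ZBJS

Answer: ZBJS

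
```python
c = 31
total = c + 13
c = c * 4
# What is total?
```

Trace:
`c = 31` → c = 31
`total = c + 13` → total = 44
`c = c * 4` → c = 124
So total = 44

Answer: 44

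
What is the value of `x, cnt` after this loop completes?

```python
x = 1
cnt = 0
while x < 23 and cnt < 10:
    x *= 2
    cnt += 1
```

Double until >= 23 or 10 iterations
`x, cnt` takes the values: (1, 0) → (2, 0) → (2, 1) → (4, 1) → (4, 2) → (8, 2) → (8, 3) → (16, 3) → (16, 4) → (32, 4) → (32, 5)

Answer: 32, 5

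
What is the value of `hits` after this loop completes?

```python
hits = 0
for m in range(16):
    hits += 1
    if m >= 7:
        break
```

Loop breaks when m reaches 7, hits is 8
`hits` takes the values: 0 → 1 → 2 → 3 → 4 → 5 → 6 → 7 → 8

Answer: 8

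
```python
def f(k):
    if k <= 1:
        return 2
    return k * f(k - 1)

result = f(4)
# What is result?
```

f(4) = 4 * 3 * 2 * 2 = 48

Answer: 48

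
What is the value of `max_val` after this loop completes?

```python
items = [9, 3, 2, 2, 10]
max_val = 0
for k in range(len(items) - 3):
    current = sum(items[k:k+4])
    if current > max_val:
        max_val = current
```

Max sum of 4-element window in [9, 3, 2, 2, 10]
`max_val` takes the values: 0 → 16 → 17

Answer: 17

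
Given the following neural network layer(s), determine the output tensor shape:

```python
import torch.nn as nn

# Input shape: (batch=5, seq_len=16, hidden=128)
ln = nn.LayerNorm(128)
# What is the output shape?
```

Input: (5, 16, 128) -> Output: (5, 16, 128)

Answer: (5, 16, 128)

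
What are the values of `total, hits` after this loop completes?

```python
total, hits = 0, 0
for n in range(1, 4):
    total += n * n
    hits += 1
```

Sum of squares and count
`total, hits` takes the values: (0, 0) → (1, 0) → (1, 1) → (5, 1) → (5, 2) → (14, 2) → (14, 3)

Answer: 14, 3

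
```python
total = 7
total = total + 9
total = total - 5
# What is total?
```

Trace:
`total = 7` → total = 7
`total = total + 9` → total = 16
`total = total - 5` → total = 11
So total = 11

Answer: 11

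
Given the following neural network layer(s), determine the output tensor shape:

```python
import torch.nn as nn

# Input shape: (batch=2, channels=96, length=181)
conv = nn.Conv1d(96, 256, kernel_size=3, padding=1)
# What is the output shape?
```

Input: (2, 96, 181) -> Output: (2, 256, 181)

Answer: (2, 256, 181)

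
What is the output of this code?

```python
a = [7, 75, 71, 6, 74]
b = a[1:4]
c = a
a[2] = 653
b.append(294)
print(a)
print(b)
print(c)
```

Key concept: slice vs alias.
Step by step:
`a = [7, 75, 71, 6, 74]` → a = [7, 75, 71, 6, 74]
`b = a[1:4]` → b = [75, 71, 6]
`c = a` → c = [7, 75, 71, 6, 74] (same object as a)
`a[2] = 653` → a = [7, 75, 653, 6, 74] (same object as c); c = [7, 75, 653, 6, 74] (same object as a)
`b.append(294)` → b = [75, 71, 6, 294]
`print(a)` → prints [7, 75, 653, 6, 74]
`print(b)` → prints [75, 71, 6, 294]
`print(c)` → prints [7, 75, 653, 6, 74]

Answer:
[7, 75, 653, 6, 74]
[75, 71, 6, 294]
[7, 75, 653, 6, 74]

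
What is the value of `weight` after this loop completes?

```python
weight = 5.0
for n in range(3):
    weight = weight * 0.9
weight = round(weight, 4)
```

Exponential decay: 5.0 * 0.9^3
`weight` takes the values: 5.0 → 4.5 → 4.05 → 3.645

Answer: 3.645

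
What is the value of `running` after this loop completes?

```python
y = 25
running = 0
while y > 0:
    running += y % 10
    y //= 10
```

Sum digits of 25
`running` takes the values: 0 → 5 → 7

Answer: 7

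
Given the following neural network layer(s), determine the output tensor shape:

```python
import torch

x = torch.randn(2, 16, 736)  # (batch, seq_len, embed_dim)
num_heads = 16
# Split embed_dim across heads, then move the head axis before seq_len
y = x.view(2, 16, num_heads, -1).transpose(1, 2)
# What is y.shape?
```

Input: (2, 16, 736) -> head_dim = 736 // 16 = 46; after view: (2, 16, 16, 46) -> after transpose(1, 2): (2, 16, 16, 46) -> Output: (2, 16, 16, 46)

Answer: (2, 16, 16, 46)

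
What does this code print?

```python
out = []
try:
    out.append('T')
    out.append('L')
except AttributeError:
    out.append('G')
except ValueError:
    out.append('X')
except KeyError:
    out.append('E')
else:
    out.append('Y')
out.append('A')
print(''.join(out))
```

Execution trace: 'T' (try body) → 'L' (try body, no exception) → 'Y' (else) → 'A' (after the try/except). Output: TLYA

Answer: TLYA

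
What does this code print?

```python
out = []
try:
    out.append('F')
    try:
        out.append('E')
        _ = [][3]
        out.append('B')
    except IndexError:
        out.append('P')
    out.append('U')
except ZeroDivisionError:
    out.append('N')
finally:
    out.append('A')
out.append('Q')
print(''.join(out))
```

Execution trace: 'F' (try body) → 'E' (inner try body) → 'P' (inner except IndexError) → 'U' (try body, no exception) → 'A' (finally) → 'Q' (after the try/except). Output: FEPUAQ

Answer: FEPUAQ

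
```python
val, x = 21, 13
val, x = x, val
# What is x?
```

Trace:
`val, x = 21, 13` → val = 21; x = 13
`val, x = x, val` → val = 13; x = 21
So x = 21

Answer: 21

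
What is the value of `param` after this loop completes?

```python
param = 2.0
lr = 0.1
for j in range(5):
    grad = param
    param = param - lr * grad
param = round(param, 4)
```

Gradient descent: w = 2.0 * (1 - 0.1)^5
`param` takes the values: 2.0 → 1.8 → 1.62 → 1.458 → 1.3122 → 1.18098 → 1.181

Answer: 1.181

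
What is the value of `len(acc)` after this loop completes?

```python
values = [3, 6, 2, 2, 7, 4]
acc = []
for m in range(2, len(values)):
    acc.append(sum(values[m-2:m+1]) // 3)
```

Number of 3-element averages
`acc` takes the values: [] → [3] → [3, 3] → [3, 3, 3] → [3, 3, 3, 4]
So `len(acc)` = 4

Answer: 4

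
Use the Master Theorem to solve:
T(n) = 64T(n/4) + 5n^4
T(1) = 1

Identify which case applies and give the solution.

a=64, b=4, f(n)=5n^4. log_4(64) = 3. Since c=4 > 3 and the regularity condition holds (64(n/4)^4 = (64/4^4)n^4 with 64/4^4 < 1), Case 3 applies: T(n) = Θ(f(n)) = O(n^4).

Answer: O(n^4) - Case 3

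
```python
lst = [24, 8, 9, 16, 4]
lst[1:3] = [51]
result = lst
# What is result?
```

Trace:
`lst = [24, 8, 9, 16, 4]` → lst = [24, 8, 9, 16, 4]
`lst[1:3] = [51]` → lst = [24, 51, 16, 4]
`result = lst` → result = [24, 51, 16, 4]
So result = [24, 51, 16, 4]

Answer: [24, 51, 16, 4]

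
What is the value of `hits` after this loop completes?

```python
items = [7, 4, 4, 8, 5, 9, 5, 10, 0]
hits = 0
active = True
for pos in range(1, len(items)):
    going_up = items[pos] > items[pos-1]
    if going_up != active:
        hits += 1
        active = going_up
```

Count direction changes in [7, 4, 4, 8, 5, 9, 5, 10, 0]
`hits` takes the values: 0 → 1 → 2 → 3 → 4 → 5 → 6 → 7

Answer: 7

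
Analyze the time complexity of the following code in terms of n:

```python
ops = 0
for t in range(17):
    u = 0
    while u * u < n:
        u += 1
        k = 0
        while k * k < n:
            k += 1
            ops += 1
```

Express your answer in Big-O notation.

Each loop level contributes: 1 × √n × √n. Multiplying the contributions gives O(n).

Answer: O(n)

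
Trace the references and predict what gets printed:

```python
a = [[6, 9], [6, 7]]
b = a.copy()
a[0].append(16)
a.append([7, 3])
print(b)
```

Key concept: shallow copy with nested lists.
Step by step:
`a = [[6, 9], [6, 7]]` → a = [[6, 9], [6, 7]]
`b = a.copy()` → b = [[6, 9], [6, 7]]
`a[0].append(16)` → a = [[6, 9, 16], [6, 7]]; b = [[6, 9, 16], [6, 7]]
`a.append([7, 3])` → a = [[6, 9, 16], [6, 7], [7, 3]]
`print(b)` → prints [[6, 9, 16], [6, 7]]

Answer: [[6, 9, 16], [6, 7]]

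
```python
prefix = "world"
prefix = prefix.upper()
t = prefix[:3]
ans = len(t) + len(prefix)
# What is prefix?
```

Trace:
`prefix = "world"` → prefix = 'world'
`prefix = prefix.upper()` → prefix = 'WORLD'
`t = prefix[:3]` → t = 'WOR'
`ans = len(t) + len(prefix)` → ans = 8
So prefix = 'WORLD'

Answer: 'WORLD'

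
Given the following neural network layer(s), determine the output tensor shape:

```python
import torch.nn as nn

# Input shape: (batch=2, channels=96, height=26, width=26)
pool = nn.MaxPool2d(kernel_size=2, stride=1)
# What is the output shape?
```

Input: (2, 96, 26, 26) -> Output: (2, 96, 25, 25)

Answer: (2, 96, 25, 25)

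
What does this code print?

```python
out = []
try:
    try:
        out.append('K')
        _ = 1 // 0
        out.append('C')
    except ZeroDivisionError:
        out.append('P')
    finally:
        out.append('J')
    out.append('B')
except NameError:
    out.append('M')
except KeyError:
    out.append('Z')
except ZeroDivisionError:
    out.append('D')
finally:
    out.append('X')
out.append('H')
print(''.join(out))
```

Execution trace: 'K' (inner try body) → 'P' (inner except ZeroDivisionError) → 'J' (inner finally) → 'B' (try body, no exception) → 'X' (finally) → 'H' (after the try/except). Output: KPJBXH

Answer: KPJBXH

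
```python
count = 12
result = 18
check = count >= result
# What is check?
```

Trace:
`count = 12` → count = 12
`result = 18` → result = 18
`check = count >= result` → check = False
So check = False

Answer: False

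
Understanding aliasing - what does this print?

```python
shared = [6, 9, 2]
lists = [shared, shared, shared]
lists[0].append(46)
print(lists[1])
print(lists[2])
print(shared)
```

Key concept: list of same reference.
Step by step:
`shared = [6, 9, 2]` → shared = [6, 9, 2]
`lists = [shared, shared, shared]` → lists = [[6, 9, 2], [6, 9, 2], [6, 9, 2]]
`lists[0].append(46)` → shared = [6, 9, 2, 46]; lists = [[6, 9, 2, 46], [6, 9, 2, 46], [6, 9, 2, 46]]
`print(lists[1])` → prints [6, 9, 2, 46]
`print(lists[2])` → prints [6, 9, 2, 46]
`print(shared)` → prints [6, 9, 2, 46]

Answer:
[6, 9, 2, 46]
[6, 9, 2, 46]
[6, 9, 2, 46]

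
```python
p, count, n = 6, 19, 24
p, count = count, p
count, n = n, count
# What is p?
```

Trace:
`p, count, n = 6, 19, 24` → p = 6; count = 19; n = 24
`p, count = count, p` → p = 19; count = 6
`count, n = n, count` → count = 24; n = 6
So p = 19

Answer: 19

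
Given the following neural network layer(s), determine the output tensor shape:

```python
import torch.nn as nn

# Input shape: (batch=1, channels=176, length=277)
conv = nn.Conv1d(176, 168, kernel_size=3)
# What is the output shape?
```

Input: (1, 176, 277) -> Output: (1, 168, 275)

Answer: (1, 168, 275)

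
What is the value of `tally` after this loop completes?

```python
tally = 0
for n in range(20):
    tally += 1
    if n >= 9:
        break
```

Loop breaks when n reaches 9, tally is 10
`tally` takes the values: 0 → 1 → 2 → 3 → 4 → 5 → 6 → 7 → 8 → 9 → 10

Answer: 10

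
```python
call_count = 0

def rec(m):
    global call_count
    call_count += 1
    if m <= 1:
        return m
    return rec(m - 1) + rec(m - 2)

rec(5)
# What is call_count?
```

Calls(m) = 1 + Calls(m-1) + Calls(m-2); Calls(0)=Calls(1)=1. For m=5 this gives 15.

Answer: 15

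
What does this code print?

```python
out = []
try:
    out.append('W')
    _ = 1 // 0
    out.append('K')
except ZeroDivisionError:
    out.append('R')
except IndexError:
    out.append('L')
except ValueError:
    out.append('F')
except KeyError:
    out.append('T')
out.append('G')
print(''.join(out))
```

Execution trace: 'W' (try body) → 'R' (except ZeroDivisionError) → 'G' (after the try/except). Output: WRG

Answer: WRG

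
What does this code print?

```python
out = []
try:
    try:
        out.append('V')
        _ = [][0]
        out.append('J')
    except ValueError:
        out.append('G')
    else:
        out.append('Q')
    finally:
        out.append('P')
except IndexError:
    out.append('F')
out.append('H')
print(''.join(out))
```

Execution trace: 'V' (try body) → 'P' (finally) → 'F' (outer except IndexError) → 'H' (after the try/except). Output: VPFH

Answer: VPFH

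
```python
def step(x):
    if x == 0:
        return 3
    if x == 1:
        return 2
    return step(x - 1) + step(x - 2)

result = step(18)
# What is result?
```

Build up from base cases: step(0)=3, step(1)=2, step(2)=5, step(3)=7, step(4)=12, step(5)=19, step(6)=31, ..., step(18)=9959

Answer: 9959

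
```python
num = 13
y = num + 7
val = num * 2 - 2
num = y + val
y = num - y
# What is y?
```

Trace:
`num = 13` → num = 13
`y = num + 7` → y = 20
`val = num * 2 - 2` → val = 24
`num = y + val` → num = 44
`y = num - y` → y = 24
So y = 24

Answer: 24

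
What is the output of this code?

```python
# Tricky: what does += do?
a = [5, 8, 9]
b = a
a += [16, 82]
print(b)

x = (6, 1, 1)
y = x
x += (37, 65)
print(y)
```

Key concept: += behavior differs for mutable vs immutable.
Step by step:
`a = [5, 8, 9]` → a = [5, 8, 9]
`b = a` → b = [5, 8, 9] (same object as a)
`a += [16, 82]` → a = [5, 8, 9, 16, 82] (same object as b); b = [5, 8, 9, 16, 82] (same object as a)
`print(b)` → prints [5, 8, 9, 16, 82]
`x = (6, 1, 1)` → x = (6, 1, 1)
`y = x` → y = (6, 1, 1)
`x += (37, 65)` → x = (6, 1, 1, 37, 65)
`print(y)` → prints (6, 1, 1)

Answer:
[5, 8, 9, 16, 82]
(6, 1, 1)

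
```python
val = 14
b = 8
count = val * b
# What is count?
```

Trace:
`val = 14` → val = 14
`b = 8` → b = 8
`count = val * b` → count = 112
So count = 112

Answer: 112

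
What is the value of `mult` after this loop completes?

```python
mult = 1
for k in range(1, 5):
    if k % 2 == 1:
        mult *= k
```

Product of odd numbers 1 to 4
`mult` takes the values: 1 → 3

Answer: 3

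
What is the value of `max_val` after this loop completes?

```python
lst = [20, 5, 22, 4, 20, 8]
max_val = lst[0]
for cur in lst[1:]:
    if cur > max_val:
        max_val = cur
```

Maximum of [20, 5, 22, 4, 20, 8]
`max_val` takes the values: 20 → 22

Answer: 22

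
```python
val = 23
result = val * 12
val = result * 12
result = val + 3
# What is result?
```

Trace:
`val = 23` → val = 23
`result = val * 12` → result = 276
`val = result * 12` → val = 3312
`result = val + 3` → result = 3315
So result = 3315

Answer: 3315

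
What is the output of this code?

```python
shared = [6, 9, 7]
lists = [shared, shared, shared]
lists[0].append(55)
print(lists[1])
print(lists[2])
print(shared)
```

Key concept: list of same reference.
Step by step:
`shared = [6, 9, 7]` → shared = [6, 9, 7]
`lists = [shared, shared, shared]` → lists = [[6, 9, 7], [6, 9, 7], [6, 9, 7]]
`lists[0].append(55)` → shared = [6, 9, 7, 55]; lists = [[6, 9, 7, 55], [6, 9, 7, 55], [6, 9, 7, 55]]
`print(lists[1])` → prints [6, 9, 7, 55]
`print(lists[2])` → prints [6, 9, 7, 55]
`print(shared)` → prints [6, 9, 7, 55]

Answer:
[6, 9, 7, 55]
[6, 9, 7, 55]
[6, 9, 7, 55]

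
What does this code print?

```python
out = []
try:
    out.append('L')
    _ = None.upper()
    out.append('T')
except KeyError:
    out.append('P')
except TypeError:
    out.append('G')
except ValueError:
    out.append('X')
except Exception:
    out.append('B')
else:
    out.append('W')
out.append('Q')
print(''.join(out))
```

Execution trace: 'L' (try body) → 'B' (except Exception) → 'Q' (after the try/except). Output: LBQ

Answer: LBQ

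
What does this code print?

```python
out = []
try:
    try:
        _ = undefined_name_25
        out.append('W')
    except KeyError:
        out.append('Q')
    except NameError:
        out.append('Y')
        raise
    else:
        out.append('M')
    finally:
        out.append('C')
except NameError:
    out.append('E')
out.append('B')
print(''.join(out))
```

Execution trace: 'Y' (inner except NameError) → 'C' (inner finally) → 'E' (outer except NameError) → 'B' (after the try/except). Output: YCEB

Answer: YCEB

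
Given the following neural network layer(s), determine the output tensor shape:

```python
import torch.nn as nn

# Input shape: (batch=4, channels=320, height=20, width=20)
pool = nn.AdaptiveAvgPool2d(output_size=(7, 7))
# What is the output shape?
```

Input: (4, 320, 20, 20) -> Output: (4, 320, 7, 7)

Answer: (4, 320, 7, 7)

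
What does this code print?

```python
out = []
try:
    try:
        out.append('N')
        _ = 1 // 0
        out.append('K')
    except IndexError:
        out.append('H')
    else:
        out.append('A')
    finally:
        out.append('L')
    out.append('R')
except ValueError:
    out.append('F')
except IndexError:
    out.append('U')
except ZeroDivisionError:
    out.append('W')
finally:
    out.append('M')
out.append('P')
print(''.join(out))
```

Execution trace: 'N' (inner try body) → 'L' (inner finally) → 'W' (except ZeroDivisionError) → 'M' (finally) → 'P' (after the try/except). Output: NLWMP

Answer: NLWMP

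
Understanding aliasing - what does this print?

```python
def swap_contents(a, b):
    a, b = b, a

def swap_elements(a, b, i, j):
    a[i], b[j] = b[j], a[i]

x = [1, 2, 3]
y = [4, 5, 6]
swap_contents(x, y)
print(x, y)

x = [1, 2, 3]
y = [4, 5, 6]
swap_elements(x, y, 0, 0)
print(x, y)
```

Key concept: parameter rebinding vs mutation.
Step by step:
`x = [1, 2, 3]` → x = [1, 2, 3]
`y = [4, 5, 6]` → y = [4, 5, 6]
`swap_contents(x, y)` → no visible change to tracked variables
`print(x, y)` → prints [1, 2, 3] [4, 5, 6]
`x = [1, 2, 3]` → x = [1, 2, 3]
`y = [4, 5, 6]` → y = [4, 5, 6]
`swap_elements(x, y, 0, 0)` → x = [4, 2, 3]; y = [1, 5, 6]
`print(x, y)` → prints [4, 2, 3] [1, 5, 6]

Answer:
[1, 2, 3] [4, 5, 6]
[4, 2, 3] [1, 5, 6]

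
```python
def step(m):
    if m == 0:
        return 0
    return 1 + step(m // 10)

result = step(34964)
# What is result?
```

Count of digits of 34964: 5

Answer: 5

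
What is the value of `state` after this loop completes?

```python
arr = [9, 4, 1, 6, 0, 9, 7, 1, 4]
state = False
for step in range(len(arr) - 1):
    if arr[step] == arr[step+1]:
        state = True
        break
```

Check consecutive duplicates in [9, 4, 1, 6, 0, 9, 7, 1, 4]
`state` takes the values: False

Answer: False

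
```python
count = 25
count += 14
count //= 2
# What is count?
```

Trace:
`count = 25` → count = 25
`count += 14` → count = 39
`count //= 2` → count = 19
So count = 19

Answer: 19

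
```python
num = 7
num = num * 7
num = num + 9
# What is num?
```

Trace:
`num = 7` → num = 7
`num = num * 7` → num = 49
`num = num + 9` → num = 58
So num = 58

Answer: 58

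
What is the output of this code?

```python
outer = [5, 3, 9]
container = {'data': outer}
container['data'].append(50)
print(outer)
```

Key concept: dict holds reference to list.
Step by step:
`outer = [5, 3, 9]` → outer = [5, 3, 9]
`container = {'data': outer}` → container = {'data': [5, 3, 9]}
`container['data'].append(50)` → outer = [5, 3, 9, 50]; container = {'data': [5, 3, 9, 50]}
`print(outer)` → prints [5, 3, 9, 50]

Answer: [5, 3, 9, 50]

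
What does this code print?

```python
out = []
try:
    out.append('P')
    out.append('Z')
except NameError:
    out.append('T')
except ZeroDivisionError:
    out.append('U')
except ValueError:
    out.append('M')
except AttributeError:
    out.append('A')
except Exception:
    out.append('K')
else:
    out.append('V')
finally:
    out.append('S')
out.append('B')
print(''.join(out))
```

Execution trace: 'P' (try body) → 'Z' (try body, no exception) → 'V' (else) → 'S' (finally) → 'B' (after the try/except). Output: PZVSB

Answer: PZVSB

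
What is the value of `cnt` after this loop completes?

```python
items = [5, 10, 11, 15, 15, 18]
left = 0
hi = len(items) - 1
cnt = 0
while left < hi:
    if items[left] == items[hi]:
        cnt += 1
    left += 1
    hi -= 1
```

Count matching pairs from ends
`cnt` takes the values: 0

Answer: 0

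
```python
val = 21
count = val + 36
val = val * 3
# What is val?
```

Trace:
`val = 21` → val = 21
`count = val + 36` → count = 57
`val = val * 3` → val = 63
So val = 63

Answer: 63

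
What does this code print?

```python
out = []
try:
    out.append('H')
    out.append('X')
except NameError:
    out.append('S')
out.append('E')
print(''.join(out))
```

Execution trace: 'H' (try body) → 'X' (try body, no exception) → 'E' (after the try/except). Output: HXE

Answer: HXE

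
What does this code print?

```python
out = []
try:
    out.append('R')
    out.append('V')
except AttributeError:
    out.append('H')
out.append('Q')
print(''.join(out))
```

Execution trace: 'R' (try body) → 'V' (try body, no exception) → 'Q' (after the try/except). Output: RVQ

Answer: RVQ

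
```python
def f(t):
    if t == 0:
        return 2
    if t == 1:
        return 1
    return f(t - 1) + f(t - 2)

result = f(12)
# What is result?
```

Build up from base cases: f(0)=2, f(1)=1, f(2)=3, f(3)=4, f(4)=7, f(5)=11, f(6)=18, ..., f(12)=322

Answer: 322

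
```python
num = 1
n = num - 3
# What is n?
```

Trace:
`num = 1` → num = 1
`n = num - 3` → n = -2
So n = -2

Answer: -2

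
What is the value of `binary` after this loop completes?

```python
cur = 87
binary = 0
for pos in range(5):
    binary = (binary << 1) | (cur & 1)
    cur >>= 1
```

Reverse lowest 5 bits of 87
`binary` takes the values: 0 → 1 → 3 → 7 → 14 → 29

Answer: 29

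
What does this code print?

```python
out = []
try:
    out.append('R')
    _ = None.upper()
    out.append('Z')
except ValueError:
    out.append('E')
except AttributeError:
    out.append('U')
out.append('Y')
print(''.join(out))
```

Execution trace: 'R' (try body) → 'U' (except AttributeError) → 'Y' (after the try/except). Output: RUY

Answer: RUY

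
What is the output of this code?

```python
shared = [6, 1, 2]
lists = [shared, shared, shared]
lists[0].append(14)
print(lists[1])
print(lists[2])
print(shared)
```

Key concept: list of same reference.
Step by step:
`shared = [6, 1, 2]` → shared = [6, 1, 2]
`lists = [shared, shared, shared]` → lists = [[6, 1, 2], [6, 1, 2], [6, 1, 2]]
`lists[0].append(14)` → shared = [6, 1, 2, 14]; lists = [[6, 1, 2, 14], [6, 1, 2, 14], [6, 1, 2, 14]]
`print(lists[1])` → prints [6, 1, 2, 14]
`print(lists[2])` → prints [6, 1, 2, 14]
`print(shared)` → prints [6, 1, 2, 14]

Answer:
[6, 1, 2, 14]
[6, 1, 2, 14]
[6, 1, 2, 14]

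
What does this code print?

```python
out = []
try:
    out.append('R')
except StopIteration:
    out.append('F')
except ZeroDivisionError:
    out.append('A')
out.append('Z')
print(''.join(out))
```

Execution trace: 'R' (try body, no exception) → 'Z' (after the try/except). Output: RZ

Answer: RZ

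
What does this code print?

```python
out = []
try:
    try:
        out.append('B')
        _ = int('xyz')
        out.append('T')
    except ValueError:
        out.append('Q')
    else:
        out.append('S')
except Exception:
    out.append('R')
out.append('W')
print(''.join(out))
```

Execution trace: 'B' (inner try body) → 'Q' (inner except ValueError) → 'W' (after the try/except). Output: BQW

Answer: BQW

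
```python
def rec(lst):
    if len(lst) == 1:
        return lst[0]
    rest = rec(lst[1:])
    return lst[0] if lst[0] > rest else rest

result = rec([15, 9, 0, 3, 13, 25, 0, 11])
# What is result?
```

Recursive max over [15, 9, 0, 3, 13, 25, 0, 11] = 25

Answer: 25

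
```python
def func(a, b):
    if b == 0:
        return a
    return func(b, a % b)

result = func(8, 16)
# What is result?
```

func(8, 16) -> func(16, 8) -> func(8, 0) -> 8

Answer: 8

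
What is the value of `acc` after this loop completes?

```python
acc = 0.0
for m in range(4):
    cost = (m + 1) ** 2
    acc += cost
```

Sum of squared losses 1² + 2² + ... + 4²
`acc` takes the values: 0.0 → 1.0 → 5.0 → 14.0 → 30.0

Answer: 30.0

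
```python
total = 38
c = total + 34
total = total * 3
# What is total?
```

Trace:
`total = 38` → total = 38
`c = total + 34` → c = 72
`total = total * 3` → total = 114
So total = 114

Answer: 114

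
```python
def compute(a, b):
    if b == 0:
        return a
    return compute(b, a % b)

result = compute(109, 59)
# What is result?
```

compute(109, 59) -> compute(59, 50) -> compute(50, 9) -> compute(9, 5) -> compute(5, 4) -> compute(4, 1) -> compute(1, 0) -> 1

Answer: 1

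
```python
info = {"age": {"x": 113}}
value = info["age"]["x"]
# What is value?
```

Trace:
`info = {"age": {"x": 113}}` → info = {'age': {'x': 113}}
`value = info["age"]["x"]` → value = 113
So value = 113

Answer: 113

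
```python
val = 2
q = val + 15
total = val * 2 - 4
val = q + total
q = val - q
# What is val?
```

Trace:
`val = 2` → val = 2
`q = val + 15` → q = 17
`total = val * 2 - 4` → total = 0
`val = q + total` → val = 17
`q = val - q` → q = 0
So val = 17

Answer: 17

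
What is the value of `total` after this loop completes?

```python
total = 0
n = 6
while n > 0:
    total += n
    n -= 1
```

Sum 6 down to 1
`total` takes the values: 0 → 6 → 11 → 15 → 18 → 20 → 21

Answer: 21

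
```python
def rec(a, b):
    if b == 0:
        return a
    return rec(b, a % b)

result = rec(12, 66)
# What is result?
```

rec(12, 66) -> rec(66, 12) -> rec(12, 6) -> rec(6, 0) -> 6

Answer: 6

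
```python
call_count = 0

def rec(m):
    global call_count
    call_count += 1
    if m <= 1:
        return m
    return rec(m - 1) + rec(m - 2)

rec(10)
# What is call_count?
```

Calls(m) = 1 + Calls(m-1) + Calls(m-2); Calls(0)=Calls(1)=1. For m=10 this gives 177.

Answer: 177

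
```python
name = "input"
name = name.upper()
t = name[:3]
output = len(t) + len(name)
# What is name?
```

Trace:
`name = "input"` → name = 'input'
`name = name.upper()` → name = 'INPUT'
`t = name[:3]` → t = 'INP'
`output = len(t) + len(name)` → output = 8
So name = 'INPUT'

Answer: 'INPUT'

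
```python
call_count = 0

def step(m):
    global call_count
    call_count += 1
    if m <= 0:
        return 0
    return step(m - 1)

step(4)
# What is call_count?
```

Linear recursion stepping by 1: 5 calls from m=4 down to ≤0.

Answer: 5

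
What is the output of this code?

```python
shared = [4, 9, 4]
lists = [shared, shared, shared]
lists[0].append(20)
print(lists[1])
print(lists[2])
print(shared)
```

Key concept: list of same reference.
Step by step:
`shared = [4, 9, 4]` → shared = [4, 9, 4]
`lists = [shared, shared, shared]` → lists = [[4, 9, 4], [4, 9, 4], [4, 9, 4]]
`lists[0].append(20)` → shared = [4, 9, 4, 20]; lists = [[4, 9, 4, 20], [4, 9, 4, 20], [4, 9, 4, 20]]
`print(lists[1])` → prints [4, 9, 4, 20]
`print(lists[2])` → prints [4, 9, 4, 20]
`print(shared)` → prints [4, 9, 4, 20]

Answer:
[4, 9, 4, 20]
[4, 9, 4, 20]
[4, 9, 4, 20]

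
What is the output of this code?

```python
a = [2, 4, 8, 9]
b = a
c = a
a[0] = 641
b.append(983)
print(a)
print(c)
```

Key concept: multiple aliases.
Step by step:
`a = [2, 4, 8, 9]` → a = [2, 4, 8, 9]
`b = a` → b = [2, 4, 8, 9] (same object as a)
`c = a` → c = [2, 4, 8, 9] (same object as a, b)
`a[0] = 641` → a = [641, 4, 8, 9] (same object as b, c); b = [641, 4, 8, 9] (same object as a, c); c = [641, 4, 8, 9] (same object as a, b)
`b.append(983)` → a = [641, 4, 8, 9, 983] (same object as b, c); b = [641, 4, 8, 9, 983] (same object as a, c); c = [641, 4, 8, 9, 983] (same object as a, b)
`print(a)` → prints [641, 4, 8, 9, 983]
`print(c)` → prints [641, 4, 8, 9, 983]

Answer:
[641, 4, 8, 9, 983]
[641, 4, 8, 9, 983]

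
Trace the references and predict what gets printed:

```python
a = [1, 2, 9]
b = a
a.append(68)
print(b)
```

Key concept: basic list aliasing.
Step by step:
`a = [1, 2, 9]` → a = [1, 2, 9]
`b = a` → b = [1, 2, 9] (same object as a)
`a.append(68)` → a = [1, 2, 9, 68] (same object as b); b = [1, 2, 9, 68] (same object as a)
`print(b)` → prints [1, 2, 9, 68]

Answer: [1, 2, 9, 68]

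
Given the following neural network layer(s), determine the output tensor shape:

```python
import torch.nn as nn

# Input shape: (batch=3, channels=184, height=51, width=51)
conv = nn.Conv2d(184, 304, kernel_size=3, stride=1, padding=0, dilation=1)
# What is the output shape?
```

Input: (3, 184, 51, 51) -> Output: (3, 304, 49, 49)

Answer: (3, 304, 49, 49)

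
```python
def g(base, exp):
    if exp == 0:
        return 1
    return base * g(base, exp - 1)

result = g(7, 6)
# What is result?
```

g(7, 6) = 7 * 7 * 7 * 7 * 7 * 7 = 117649

Answer: 117649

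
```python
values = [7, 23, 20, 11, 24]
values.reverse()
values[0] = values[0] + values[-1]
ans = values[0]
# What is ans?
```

Trace:
`values = [7, 23, 20, 11, 24]` → values = [7, 23, 20, 11, 24]
`values.reverse()` → values = [24, 11, 20, 23, 7]
`values[0] = values[0] + values[-1]` → values = [31, 11, 20, 23, 7]
`ans = values[0]` → ans = 31
So ans = 31

Answer: 31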